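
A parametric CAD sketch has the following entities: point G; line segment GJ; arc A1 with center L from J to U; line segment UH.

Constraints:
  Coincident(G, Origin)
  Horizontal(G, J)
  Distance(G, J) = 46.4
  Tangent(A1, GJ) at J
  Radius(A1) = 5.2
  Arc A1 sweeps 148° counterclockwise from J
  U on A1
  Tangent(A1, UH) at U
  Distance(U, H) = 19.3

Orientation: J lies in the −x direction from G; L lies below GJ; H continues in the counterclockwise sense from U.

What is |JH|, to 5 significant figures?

24.058

G is at the origin; G and J share the same y with |GJ| = 46.4 and J on the −x side, so J = (-46.400, 0.0000). Tangency of A1 to GJ means the radius LJ is perpendicular to GJ, so L = J + (0, -5.2) = (-46.400, -5.2000). On A1, J sits at bearing 90° from L; a 148° counterclockwise sweep puts U at bearing 238°, so U = L + 5.2·(cos 238°, sin 238°) = (-49.156, -9.6099). The tangent condition forces LU to be normal to UH, so UH runs along (−sin 238°, cos 238°); with |UH| = 19.3, H = (-32.788, -19.837). Then |JH| = |H − J| = 24.058.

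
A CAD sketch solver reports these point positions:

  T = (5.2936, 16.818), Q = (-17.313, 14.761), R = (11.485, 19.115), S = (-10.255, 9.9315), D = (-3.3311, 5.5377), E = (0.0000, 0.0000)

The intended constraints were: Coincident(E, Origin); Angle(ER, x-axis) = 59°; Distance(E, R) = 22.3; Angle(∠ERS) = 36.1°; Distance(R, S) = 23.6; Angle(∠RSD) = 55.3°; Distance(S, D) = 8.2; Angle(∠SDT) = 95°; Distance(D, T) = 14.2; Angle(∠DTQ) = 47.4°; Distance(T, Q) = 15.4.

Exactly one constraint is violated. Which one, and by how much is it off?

Distance(T, Q) = 15.4 — off by 7.30.

E = (0.00, 0.00) ✓; ER at 59.00° ✓; |ER| = 22.30 ✓; ∠ERS = 36.10° ✓; |RS| = 23.60 ✓; ∠RSD = 55.30° ✓; |SD| = 8.200 ✓; ∠SDT = 95.00° ✓; |DT| = 14.20 ✓; ∠DTQ = 47.40° ✓; |TQ| = 22.70 ✗.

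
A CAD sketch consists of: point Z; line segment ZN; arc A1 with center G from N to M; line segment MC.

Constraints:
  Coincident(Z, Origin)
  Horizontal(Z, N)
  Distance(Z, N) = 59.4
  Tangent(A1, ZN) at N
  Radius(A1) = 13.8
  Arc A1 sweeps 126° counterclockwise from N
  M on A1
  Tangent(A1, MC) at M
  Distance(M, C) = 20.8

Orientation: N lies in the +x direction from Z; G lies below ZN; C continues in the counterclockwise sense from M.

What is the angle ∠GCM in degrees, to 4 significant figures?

33.56°

On A1, N sits at bearing 90° from G; a 126° counterclockwise sweep puts M at bearing 216°, so M = G + 13.8·(cos 216°, sin 216°) = (48.24, -21.91). Tangency of A1 to MC means the radius GM is perpendicular to MC, so MC runs along (−sin 216°, cos 216°); with |MC| = 20.8, C = (60.46, -38.74). Then cos ∠GCM = CG·CM / (|CG||CM|), giving 33.56°.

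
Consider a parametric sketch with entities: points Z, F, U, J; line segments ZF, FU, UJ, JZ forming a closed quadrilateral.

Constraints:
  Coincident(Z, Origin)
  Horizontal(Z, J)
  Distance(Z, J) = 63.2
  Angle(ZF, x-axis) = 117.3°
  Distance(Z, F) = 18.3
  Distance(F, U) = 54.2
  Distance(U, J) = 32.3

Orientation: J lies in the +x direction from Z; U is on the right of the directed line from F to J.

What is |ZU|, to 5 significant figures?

38.625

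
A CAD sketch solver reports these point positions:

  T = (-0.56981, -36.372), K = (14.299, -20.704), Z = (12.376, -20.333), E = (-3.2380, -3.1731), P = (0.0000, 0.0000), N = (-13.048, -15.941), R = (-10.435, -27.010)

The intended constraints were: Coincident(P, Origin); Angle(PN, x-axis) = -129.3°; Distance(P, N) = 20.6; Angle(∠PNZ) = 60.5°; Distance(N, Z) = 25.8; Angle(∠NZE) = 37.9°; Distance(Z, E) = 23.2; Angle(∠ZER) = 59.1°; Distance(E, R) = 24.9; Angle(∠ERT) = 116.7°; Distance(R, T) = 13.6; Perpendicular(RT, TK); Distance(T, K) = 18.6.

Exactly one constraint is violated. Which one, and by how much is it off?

Distance(T, K) = 18.6 — off by 3.00.

P = (0.00, 0.00) ✓; PN at -129.3° ✓; |PN| = 20.60 ✓; ∠PNZ = 60.50° ✓; |NZ| = 25.80 ✓; ∠NZE = 37.90° ✓; |ZE| = 23.20 ✓; ∠ZER = 59.10° ✓; |ER| = 24.90 ✓; ∠ERT = 116.7° ✓; |RT| = 13.60 ✓; ∠(RT, TK) = 90.00° ✓; |TK| = 21.60 ✗.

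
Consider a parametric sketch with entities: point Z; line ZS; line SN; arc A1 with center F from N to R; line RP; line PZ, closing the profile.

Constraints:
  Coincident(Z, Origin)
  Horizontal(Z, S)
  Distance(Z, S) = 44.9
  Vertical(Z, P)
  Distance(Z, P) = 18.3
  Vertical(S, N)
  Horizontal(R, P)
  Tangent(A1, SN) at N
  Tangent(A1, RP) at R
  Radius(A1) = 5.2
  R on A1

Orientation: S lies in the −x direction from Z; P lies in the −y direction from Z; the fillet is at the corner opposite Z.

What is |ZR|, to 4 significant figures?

43.71

Z is at the origin; Z and S share the same y with |ZS| = 44.9 and S on the −x side, so S = (-44.90, 0.000). ZP is vertical with |ZP| = 18.3 and P on the −y side, so P = (0.000, -18.30). The virtual corner opposite Z is at (-44.90, -18.30). The tangent condition forces FN to be normal to SN and since A1 is tangent to RP there, FR ⟂ RP, with radius 5.2, so the center F sits 5.2 in from both sides at F = (-39.70, -13.10). That places the tangent points at N = (-44.90, -13.10) on SN and R = (-39.70, -18.30) on RP. Then |ZR| = |R − Z| = 43.71.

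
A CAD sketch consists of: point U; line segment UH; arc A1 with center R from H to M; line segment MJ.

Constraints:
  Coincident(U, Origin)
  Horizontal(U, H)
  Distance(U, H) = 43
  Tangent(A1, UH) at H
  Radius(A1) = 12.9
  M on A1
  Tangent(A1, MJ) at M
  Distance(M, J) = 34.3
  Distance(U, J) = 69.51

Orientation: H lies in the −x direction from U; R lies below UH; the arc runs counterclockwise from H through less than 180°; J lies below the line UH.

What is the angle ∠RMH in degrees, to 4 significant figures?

39.65°

U is at the origin; UH is horizontal with |UH| = 43.0 and H on the −x side, so H = (-43.00, 0.000). Tangency of A1 to UH means the radius RH is perpendicular to UH, so R = H + (0, -12.9) = (-43.00, -12.90). Since RM ⟂ MJ (tangency), |RJ| = √(12.9² + 34.3²) = 36.65 regardless of where M sits on A1. So J lies on both circle(U, 69.51) and circle(R, 36.65); the below-UH intersection is J = (-49.30, -49.00). M is the foot of the tangent from J: M = (-55.68, -15.30).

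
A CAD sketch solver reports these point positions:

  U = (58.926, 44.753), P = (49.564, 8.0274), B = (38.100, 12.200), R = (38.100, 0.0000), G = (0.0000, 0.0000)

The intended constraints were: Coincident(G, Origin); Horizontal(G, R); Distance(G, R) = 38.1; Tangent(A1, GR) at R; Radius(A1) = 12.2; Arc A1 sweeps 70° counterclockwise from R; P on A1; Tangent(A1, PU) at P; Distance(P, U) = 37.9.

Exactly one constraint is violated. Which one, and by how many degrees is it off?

Tangent(A1, PU) at P — off by 5.70°.

G = (0.00, 0.00) ✓; G.y = 0.00, R.y = 0.00 ✓; |GR| = 38.10 ✓; ∠(BR, RG) = 90.00° ✓; |BR| = 12.20 ✓; bearing(B→P) − bearing(B→R) = 70.00° ✓; |BP| = 12.20 ✓; ∠(BP, PU) = 84.30° ✗; |PU| = 37.90 ✓.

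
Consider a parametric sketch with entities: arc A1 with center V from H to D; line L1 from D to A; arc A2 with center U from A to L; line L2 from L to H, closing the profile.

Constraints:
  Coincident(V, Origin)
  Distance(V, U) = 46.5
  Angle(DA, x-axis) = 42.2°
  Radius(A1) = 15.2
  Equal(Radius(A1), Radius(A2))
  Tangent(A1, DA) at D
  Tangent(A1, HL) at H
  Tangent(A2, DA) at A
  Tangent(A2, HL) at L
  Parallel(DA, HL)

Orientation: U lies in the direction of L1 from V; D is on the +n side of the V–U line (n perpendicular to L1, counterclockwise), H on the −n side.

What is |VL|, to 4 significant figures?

48.92

The slot axis is L1's direction at 42.2°, so u = (cos 42.2°, sin 42.2°) = (0.7408, 0.6717) and n = (−sin 42.2°, cos 42.2°) = (-0.6717, 0.7408). V is at the origin and U lies 46.5 along u from V, so U = 46.5·u = (34.45, 31.24). Tangency of A1 to both parallel lines with radius 15.2 puts D and H at V ± 15.2·n: D = (-10.21, 11.26), H = (10.21, -11.26). Equal radii place A and L the same way about U: A = U + 15.2·n = (24.24, 42.50), L = U − 15.2·n = (44.66, 19.97). Then |VL| = |L − V| = 48.92.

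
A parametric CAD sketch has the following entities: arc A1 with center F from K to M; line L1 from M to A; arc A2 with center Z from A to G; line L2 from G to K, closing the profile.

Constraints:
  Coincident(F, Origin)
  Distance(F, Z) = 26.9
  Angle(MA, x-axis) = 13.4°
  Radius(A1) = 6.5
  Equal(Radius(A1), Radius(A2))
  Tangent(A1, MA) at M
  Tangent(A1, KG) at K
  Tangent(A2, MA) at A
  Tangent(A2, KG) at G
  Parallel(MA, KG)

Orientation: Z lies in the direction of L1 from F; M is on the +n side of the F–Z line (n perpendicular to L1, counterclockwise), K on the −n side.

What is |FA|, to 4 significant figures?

27.67

Tangency of A1 to both parallel lines with radius 6.5 puts M and K at F ± 6.5·n: M = (-1.506, 6.323), K = (1.506, -6.323). Equal radii place A and G the same way about Z: A = Z + 6.5·n = (24.66, 12.56), G = Z − 6.5·n = (27.67, -0.08902). Then |FA| = |A − F| = 27.67.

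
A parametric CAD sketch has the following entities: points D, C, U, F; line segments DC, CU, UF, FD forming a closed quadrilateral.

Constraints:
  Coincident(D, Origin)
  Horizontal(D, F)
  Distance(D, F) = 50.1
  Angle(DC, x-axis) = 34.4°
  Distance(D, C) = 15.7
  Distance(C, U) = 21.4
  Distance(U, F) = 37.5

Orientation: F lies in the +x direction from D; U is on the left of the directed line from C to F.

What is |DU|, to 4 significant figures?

36.31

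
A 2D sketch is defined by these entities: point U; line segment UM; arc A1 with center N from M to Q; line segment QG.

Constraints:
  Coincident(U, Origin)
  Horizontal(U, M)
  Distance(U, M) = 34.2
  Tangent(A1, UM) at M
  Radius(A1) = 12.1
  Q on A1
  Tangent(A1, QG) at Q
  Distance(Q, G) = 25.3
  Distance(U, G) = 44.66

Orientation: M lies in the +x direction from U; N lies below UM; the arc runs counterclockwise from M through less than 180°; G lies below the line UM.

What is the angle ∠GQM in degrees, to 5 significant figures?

133.48°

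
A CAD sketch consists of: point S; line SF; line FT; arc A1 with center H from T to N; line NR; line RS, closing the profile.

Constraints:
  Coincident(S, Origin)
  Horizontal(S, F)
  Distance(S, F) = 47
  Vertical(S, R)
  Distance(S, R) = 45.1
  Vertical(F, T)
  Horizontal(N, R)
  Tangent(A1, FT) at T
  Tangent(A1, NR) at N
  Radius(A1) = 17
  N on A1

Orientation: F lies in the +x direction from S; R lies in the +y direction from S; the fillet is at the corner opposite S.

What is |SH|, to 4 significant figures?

41.10

S is at the origin; SF is horizontal with |SF| = 47.0 and F on the +x side, so F = (47.00, 0.000). S and R share the same x with |SR| = 45.1 and R on the +y side, so R = (0.000, 45.10). The virtual corner opposite S is at (47.00, 45.10). Tangency of A1 to FT means the radius HT is perpendicular to FT and since A1 is tangent to NR there, HN ⟂ NR, with radius 17.0, so the center H sits 17.0 in from both sides at H = (30.00, 28.10). Then |SH| = |H − S| = 41.10.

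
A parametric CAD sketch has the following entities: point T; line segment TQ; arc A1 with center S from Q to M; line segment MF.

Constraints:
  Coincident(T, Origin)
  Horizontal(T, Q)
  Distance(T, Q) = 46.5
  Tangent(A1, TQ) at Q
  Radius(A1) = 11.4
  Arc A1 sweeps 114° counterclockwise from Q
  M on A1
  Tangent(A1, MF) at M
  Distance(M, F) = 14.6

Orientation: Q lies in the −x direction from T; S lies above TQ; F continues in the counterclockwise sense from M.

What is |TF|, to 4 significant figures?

51.27

On A1, Q sits at bearing -90° from S; a 114° counterclockwise sweep puts M at bearing 24°, so M = S + 11.4·(cos 24°, sin 24°) = (-36.09, 16.04). A1 meets MF tangentially, so SM is at right angles to MF, so MF runs along (−sin 24°, cos 24°); with |MF| = 14.6, F = (-42.02, 29.37). Then |TF| = |F − T| = 51.27.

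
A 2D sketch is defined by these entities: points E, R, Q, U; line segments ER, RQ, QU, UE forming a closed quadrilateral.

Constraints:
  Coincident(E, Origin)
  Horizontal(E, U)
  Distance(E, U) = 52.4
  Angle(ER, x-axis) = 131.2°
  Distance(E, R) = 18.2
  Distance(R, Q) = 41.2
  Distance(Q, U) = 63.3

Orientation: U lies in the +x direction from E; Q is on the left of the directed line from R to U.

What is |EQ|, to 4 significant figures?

49.13

E is at the origin; E and U share the same y with |EU| = 52.4 and U in +x, so U = (52.4, 0). ER runs at 131.2° with |ER| = 18.2, so R = (-11.99, 13.69). Q is determined by |RQ| = 41.2 and |QU| = 63.3 together: it lies at the intersection of circle(R, 41.2) and circle(U, 63.3). With |RU| = 65.83, the foot of the radical line on RU is 15.37 from R and the perpendicular offset is √(41.2² − 15.37²) = 38.22. Taking the left-of-RU solution: Q = (11.00, 47.88).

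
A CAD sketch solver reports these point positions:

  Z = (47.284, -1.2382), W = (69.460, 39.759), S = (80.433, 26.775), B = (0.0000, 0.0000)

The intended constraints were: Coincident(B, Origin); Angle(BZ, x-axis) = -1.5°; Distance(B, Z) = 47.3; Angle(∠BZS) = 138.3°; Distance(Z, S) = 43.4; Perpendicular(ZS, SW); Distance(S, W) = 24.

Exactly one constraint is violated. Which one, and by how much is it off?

Distance(S, W) = 24 — off by 7.00.

B = (0.00, 0.00) ✓; BZ at -1.500° ✓; |BZ| = 47.30 ✓; ∠BZS = 138.3° ✓; |ZS| = 43.40 ✓; ∠(ZS, SW) = 90.00° ✓; |SW| = 17.00 ✗.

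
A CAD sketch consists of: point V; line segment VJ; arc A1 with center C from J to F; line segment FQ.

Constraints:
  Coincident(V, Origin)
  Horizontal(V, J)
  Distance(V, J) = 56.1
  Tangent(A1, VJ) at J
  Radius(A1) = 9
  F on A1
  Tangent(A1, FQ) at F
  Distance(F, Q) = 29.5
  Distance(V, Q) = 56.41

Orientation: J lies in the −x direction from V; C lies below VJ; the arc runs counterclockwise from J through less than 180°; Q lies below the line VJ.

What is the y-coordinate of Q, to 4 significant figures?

-36.80

Checks: |CF| = 9.000 ✓; ∠(CF, FQ) = 90.00° ✓; |FQ| = 29.50 ✓; |VQ| = 56.41 ✓.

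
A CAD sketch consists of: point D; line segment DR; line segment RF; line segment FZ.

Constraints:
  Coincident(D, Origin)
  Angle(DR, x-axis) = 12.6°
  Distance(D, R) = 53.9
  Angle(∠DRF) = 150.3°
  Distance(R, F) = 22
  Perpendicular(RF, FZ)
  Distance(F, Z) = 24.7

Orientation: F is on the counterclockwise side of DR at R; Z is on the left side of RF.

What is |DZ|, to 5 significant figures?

68.848

D is at the origin; DR runs at 12.6° with length 53.9, so R = 53.9·(cos 12.6°, sin 12.6°) = (52.602, 11.758). ∠DRF = 150.3°, so RF runs at 12.6° + (180° − 150.3°) = 42.300° from the x-axis; with |RF| = 22.0, F = R + 22.0·(cos 42.300°, sin 42.300°) = (68.874, 26.564). The perpendicularity gives FZ at right angles to RF; with |FZ| = 24.7 on the left of RF, Z = F + 24.7·(-0.67301, 0.73963) = (52.250, 44.833). Then |DZ| = |Z − D| = 68.848.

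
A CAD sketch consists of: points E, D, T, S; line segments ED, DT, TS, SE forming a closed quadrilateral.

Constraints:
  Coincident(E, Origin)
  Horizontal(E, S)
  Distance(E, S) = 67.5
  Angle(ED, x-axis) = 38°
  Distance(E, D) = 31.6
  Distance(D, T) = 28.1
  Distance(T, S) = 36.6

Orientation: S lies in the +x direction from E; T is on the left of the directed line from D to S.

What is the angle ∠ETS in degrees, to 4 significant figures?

85.86°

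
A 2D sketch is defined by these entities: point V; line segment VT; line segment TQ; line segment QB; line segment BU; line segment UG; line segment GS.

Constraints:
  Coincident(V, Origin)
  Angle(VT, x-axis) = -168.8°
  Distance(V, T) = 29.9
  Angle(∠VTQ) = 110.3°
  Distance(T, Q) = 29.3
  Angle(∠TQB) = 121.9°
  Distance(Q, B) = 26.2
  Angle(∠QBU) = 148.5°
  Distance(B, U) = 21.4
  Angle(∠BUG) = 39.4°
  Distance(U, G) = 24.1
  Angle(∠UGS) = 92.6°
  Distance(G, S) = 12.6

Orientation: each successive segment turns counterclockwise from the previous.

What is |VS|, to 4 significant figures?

48.90

∠BUG = 39.4° gives UG at 131.1° from the x-axis; with |UG| = 24.1, G = (-8.927, -37.30). ∠UGS = 92.6° gives GS at -141.5° from the x-axis; with |GS| = 12.6, S = (-18.79, -45.14). Then |VS| = |S − V| = 48.90.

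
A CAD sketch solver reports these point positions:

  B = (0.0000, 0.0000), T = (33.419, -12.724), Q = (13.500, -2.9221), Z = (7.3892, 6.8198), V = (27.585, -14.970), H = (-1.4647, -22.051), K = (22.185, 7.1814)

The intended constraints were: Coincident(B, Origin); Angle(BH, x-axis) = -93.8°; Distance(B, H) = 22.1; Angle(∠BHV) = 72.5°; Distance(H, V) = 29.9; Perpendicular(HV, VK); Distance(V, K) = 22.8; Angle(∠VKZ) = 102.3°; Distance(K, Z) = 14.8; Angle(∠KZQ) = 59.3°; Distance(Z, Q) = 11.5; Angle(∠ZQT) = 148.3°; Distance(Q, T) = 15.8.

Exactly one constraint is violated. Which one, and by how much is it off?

Distance(Q, T) = 15.8 — off by 6.40.

B = (0.00, 0.00) ✓; BH at -93.80° ✓; |BH| = 22.10 ✓; ∠BHV = 72.50° ✓; |HV| = 29.90 ✓; ∠(HV, VK) = 90.00° ✓; |VK| = 22.80 ✓; ∠VKZ = 102.3° ✓; |KZ| = 14.80 ✓; ∠KZQ = 59.30° ✓; |ZQ| = 11.50 ✓; ∠ZQT = 148.3° ✓; |QT| = 22.20 ✗.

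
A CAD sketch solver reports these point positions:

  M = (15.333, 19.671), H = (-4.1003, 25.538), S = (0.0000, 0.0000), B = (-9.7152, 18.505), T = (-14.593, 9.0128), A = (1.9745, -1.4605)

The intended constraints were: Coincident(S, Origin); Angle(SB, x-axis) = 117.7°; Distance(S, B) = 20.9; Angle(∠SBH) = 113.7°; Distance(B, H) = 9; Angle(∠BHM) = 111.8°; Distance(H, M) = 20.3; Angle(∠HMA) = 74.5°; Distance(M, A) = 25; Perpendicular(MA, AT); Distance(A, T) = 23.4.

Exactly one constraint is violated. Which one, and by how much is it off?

Distance(A, T) = 23.4 — off by 3.80.

S = (0.00, 0.00) ✓; SB at 117.7° ✓; |SB| = 20.90 ✓; ∠SBH = 113.7° ✓; |BH| = 8.999 ✓; ∠BHM = 111.8° ✓; |HM| = 20.30 ✓; ∠HMA = 74.50° ✓; |MA| = 25.00 ✓; ∠(MA, AT) = 90.00° ✓; |AT| = 19.60 ✗.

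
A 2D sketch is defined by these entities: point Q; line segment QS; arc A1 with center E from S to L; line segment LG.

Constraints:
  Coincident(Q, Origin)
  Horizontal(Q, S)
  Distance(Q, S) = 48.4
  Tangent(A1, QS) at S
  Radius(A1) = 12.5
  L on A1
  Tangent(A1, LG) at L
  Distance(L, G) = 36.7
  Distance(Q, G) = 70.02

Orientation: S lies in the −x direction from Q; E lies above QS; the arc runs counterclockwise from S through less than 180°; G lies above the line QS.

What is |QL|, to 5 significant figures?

39.977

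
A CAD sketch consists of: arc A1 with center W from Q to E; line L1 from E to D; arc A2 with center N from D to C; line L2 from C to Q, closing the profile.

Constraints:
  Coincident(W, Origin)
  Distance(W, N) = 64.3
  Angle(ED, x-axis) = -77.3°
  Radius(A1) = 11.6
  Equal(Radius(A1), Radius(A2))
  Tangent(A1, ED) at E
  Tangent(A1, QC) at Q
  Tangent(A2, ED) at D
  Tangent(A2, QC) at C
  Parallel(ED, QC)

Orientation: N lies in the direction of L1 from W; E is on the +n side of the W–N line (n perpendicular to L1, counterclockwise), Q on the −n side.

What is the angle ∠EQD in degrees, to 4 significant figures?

70.16°

The slot axis is L1's direction at -77.3°, so u = (cos -77.3°, sin -77.3°) = (0.2198, -0.9755) and n = (−sin -77.3°, cos -77.3°) = (0.9755, 0.2198). W is at the origin and N lies 64.3 along u from W, so N = 64.3·u = (14.14, -62.73). Tangency of A1 to both parallel lines with radius 11.6 puts E and Q at W ± 11.6·n: E = (11.32, 2.550), Q = (-11.32, -2.550). Equal radii place D and C the same way about N: D = N + 11.6·n = (25.45, -60.18), C = N − 11.6·n = (2.820, -65.28). Then cos ∠EQD = QE·QD / (|QE||QD|), giving 70.16°.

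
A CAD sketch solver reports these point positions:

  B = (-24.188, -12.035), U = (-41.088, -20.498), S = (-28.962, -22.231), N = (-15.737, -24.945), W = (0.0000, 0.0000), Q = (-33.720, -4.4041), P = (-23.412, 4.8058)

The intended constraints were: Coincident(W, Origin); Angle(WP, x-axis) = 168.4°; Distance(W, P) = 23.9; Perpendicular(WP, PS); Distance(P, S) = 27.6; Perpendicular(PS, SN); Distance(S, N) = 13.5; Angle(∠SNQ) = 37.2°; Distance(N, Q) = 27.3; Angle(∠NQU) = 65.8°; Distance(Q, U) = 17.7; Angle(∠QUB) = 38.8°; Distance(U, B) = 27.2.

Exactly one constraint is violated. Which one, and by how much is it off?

Distance(U, B) = 27.2 — off by 8.30.

W = (0.00, 0.00) ✓; WP at 168.4° ✓; |WP| = 23.90 ✓; ∠(WP, PS) = 90.00° ✓; |PS| = 27.60 ✓; ∠(PS, SN) = 90.00° ✓; |SN| = 13.50 ✓; ∠SNQ = 37.20° ✓; |NQ| = 27.30 ✓; ∠NQU = 65.80° ✓; |QU| = 17.70 ✓; ∠QUB = 38.80° ✓; |UB| = 18.90 ✗.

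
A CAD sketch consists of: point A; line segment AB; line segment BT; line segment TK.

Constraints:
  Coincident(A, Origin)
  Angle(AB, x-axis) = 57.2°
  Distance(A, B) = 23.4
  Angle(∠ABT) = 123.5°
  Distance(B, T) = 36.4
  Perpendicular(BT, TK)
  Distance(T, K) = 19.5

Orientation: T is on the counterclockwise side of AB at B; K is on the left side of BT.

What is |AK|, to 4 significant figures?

49.32

A is at the origin; AB runs at 57.2° with length 23.4, so B = 23.4·(cos 57.2°, sin 57.2°) = (12.68, 19.67). ∠ABT = 123.5°, so BT runs at 57.2° + (180° − 123.5°) = 113.7° from the x-axis; with |BT| = 36.4, T = B + 36.4·(cos 113.7°, sin 113.7°) = (-1.955, 53.00). BT is perpendicular to TK; with |TK| = 19.5 on the left of BT, K = T + 19.5·(-0.9157, -0.4019) = (-19.81, 45.16). Then |AK| = |K − A| = 49.32.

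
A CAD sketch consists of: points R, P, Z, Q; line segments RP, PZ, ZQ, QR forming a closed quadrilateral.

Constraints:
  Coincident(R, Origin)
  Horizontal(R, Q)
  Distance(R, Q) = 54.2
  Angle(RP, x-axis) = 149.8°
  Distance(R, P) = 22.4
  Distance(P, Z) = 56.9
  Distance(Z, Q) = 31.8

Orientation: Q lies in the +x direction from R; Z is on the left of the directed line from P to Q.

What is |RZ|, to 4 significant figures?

44.02

Checks: |PZ| = 56.90 ✓; |ZQ| = 31.80 ✓.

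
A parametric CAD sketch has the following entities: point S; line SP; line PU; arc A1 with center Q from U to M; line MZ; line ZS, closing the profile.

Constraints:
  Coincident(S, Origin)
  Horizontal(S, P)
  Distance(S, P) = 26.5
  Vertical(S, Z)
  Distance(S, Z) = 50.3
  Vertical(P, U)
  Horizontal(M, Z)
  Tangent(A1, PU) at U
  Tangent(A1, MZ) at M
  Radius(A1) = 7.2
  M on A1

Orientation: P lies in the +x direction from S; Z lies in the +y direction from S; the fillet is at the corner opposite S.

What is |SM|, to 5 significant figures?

53.876

S is at the origin; S and P share the same y with |SP| = 26.5 and P on the +x side, so P = (26.500, 0.0000). SZ is vertical with |SZ| = 50.3 and Z on the +y side, so Z = (0.0000, 50.300). The virtual corner opposite S is at (26.500, 50.300). Tangency of A1 to PU means the radius QU is perpendicular to PU and tangency of A1 to MZ means the radius QM is perpendicular to MZ, with radius 7.2, so the center Q sits 7.2 in from both sides at Q = (19.300, 43.100). That places the tangent points at U = (26.500, 43.100) on PU and M = (19.300, 50.300) on MZ. Then |SM| = |M − S| = 53.876.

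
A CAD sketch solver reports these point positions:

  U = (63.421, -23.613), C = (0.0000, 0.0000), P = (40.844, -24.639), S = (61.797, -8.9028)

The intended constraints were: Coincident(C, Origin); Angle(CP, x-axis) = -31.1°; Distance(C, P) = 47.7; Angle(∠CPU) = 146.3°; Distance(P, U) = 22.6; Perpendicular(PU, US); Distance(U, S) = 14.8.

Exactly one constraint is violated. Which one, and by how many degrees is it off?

Perpendicular(PU, US) — off by 3.70°.

C = (0.00, 0.00) ✓; CP at -31.10° ✓; |CP| = 47.70 ✓; ∠CPU = 146.3° ✓; |PU| = 22.60 ✓; ∠(PU, US) = 93.70° ✗; |US| = 14.80 ✓.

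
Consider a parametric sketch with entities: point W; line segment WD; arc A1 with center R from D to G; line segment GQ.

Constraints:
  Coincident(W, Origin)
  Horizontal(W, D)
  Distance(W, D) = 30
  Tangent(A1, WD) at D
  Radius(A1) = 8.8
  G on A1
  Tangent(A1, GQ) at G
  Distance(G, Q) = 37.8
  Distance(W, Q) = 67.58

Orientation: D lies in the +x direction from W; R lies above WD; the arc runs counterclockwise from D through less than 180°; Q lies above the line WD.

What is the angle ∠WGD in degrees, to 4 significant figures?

23.43°

Checks: |RG| = 8.800 ✓; ∠(RG, GQ) = 90.00° ✓; |GQ| = 37.80 ✓; |WQ| = 67.58 ✓.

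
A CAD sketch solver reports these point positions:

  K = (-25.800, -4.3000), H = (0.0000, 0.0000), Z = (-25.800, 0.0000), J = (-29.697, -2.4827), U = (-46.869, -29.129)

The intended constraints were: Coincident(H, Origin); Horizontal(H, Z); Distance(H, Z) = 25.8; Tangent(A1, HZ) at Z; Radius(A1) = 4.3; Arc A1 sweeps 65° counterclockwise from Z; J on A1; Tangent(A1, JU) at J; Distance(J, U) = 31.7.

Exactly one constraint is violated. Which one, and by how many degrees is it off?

Tangent(A1, JU) at J — off by 7.80°.

H = (0.00, 0.00) ✓; H.y = 0.00, Z.y = 0.00 ✓; |HZ| = 25.80 ✓; ∠(KZ, ZH) = 90.00° ✓; |KZ| = 4.300 ✓; bearing(K→J) − bearing(K→Z) = 65.00° ✓; |KJ| = 4.300 ✓; ∠(KJ, JU) = 97.80° ✗; |JU| = 31.70 ✓.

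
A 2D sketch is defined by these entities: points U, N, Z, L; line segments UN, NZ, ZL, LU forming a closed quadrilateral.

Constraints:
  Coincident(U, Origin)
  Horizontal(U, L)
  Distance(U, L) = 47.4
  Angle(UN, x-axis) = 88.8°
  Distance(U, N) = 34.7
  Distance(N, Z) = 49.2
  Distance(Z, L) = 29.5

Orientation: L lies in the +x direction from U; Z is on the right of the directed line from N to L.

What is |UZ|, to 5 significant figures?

22.542

Checks: |NZ| = 49.20 ✓; |ZL| = 29.50 ✓.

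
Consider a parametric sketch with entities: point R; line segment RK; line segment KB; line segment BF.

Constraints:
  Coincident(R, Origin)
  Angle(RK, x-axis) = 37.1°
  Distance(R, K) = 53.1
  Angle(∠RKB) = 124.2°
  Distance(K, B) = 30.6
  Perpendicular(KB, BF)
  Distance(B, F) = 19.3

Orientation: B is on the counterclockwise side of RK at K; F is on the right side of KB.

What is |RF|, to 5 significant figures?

87.466

R is at the origin; RK runs at 37.1° with length 53.1, so K = 53.1·(cos 37.1°, sin 37.1°) = (42.352, 32.030). ∠RKB = 124.2°, so KB runs at 37.1° + (180° − 124.2°) = 92.900° from the x-axis; with |KB| = 30.6, B = K + 30.6·(cos 92.900°, sin 92.900°) = (40.804, 62.591). KB is perpendicular to BF; with |BF| = 19.3 on the right of KB, F = B + 19.3·(0.99872, 0.050593) = (60.079, 63.568). Then |RF| = |F − R| = 87.466.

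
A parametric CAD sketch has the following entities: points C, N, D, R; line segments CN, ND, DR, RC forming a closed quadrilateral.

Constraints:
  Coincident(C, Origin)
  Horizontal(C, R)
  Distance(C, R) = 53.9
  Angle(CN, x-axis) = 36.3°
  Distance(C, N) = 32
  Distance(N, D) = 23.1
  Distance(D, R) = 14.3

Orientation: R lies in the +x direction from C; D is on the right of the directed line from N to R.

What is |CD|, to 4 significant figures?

39.61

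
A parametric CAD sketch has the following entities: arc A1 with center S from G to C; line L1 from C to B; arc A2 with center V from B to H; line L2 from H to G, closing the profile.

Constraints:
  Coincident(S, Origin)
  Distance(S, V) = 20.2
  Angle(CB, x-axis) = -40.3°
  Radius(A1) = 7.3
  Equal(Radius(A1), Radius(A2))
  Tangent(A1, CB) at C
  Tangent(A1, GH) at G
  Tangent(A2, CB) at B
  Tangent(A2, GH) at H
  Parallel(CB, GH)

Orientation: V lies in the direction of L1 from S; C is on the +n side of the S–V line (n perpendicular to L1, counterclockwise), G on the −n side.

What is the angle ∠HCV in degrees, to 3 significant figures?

16.0°

The slot axis is L1's direction at -40.3°, so u = (cos -40.3°, sin -40.3°) = (0.763, -0.647) and n = (−sin -40.3°, cos -40.3°) = (0.647, 0.763). S is at the origin and V lies 20.2 along u from S, so V = 20.2·u = (15.4, -13.1). Tangency of A1 to both parallel lines with radius 7.3 puts C and G at S ± 7.3·n: C = (4.72, 5.57), G = (-4.72, -5.57). Equal radii place B and H the same way about V: B = V + 7.3·n = (20.1, -7.50), H = V − 7.3·n = (10.7, -18.6). Then cos ∠HCV = CH·CV / (|CH||CV|), giving 16.0°.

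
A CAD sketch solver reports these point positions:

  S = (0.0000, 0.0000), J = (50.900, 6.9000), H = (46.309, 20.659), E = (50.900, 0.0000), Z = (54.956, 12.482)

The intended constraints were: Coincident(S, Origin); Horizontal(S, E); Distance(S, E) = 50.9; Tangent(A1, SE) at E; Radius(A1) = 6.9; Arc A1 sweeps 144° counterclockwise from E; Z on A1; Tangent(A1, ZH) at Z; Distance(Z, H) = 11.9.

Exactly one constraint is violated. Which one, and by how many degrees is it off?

Tangent(A1, ZH) at Z — off by 7.40°.

S = (0.00, 0.00) ✓; S.y = 0.00, E.y = 0.00 ✓; |SE| = 50.90 ✓; ∠(JE, ES) = 90.00° ✓; |JE| = 6.900 ✓; bearing(J→Z) − bearing(J→E) = 144.0° ✓; |JZ| = 6.900 ✓; ∠(JZ, ZH) = 97.40° ✗; |ZH| = 11.90 ✓.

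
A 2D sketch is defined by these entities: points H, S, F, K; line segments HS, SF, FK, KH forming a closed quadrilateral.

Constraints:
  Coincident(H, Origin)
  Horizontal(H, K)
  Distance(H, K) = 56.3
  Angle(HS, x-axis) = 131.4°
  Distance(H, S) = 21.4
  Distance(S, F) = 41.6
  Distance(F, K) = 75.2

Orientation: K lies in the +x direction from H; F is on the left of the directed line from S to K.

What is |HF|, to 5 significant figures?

53.787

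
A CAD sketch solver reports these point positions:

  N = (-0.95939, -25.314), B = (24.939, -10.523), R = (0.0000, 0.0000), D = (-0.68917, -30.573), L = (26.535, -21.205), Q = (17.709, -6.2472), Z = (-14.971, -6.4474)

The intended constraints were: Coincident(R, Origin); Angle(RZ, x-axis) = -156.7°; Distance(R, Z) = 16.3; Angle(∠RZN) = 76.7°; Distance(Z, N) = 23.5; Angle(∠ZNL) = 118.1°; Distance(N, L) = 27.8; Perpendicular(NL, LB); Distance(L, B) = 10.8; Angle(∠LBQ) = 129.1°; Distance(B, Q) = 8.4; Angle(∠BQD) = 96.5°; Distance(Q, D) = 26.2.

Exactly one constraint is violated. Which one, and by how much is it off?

Distance(Q, D) = 26.2 — off by 4.30.

R = (0.00, 0.00) ✓; RZ at -156.7° ✓; |RZ| = 16.30 ✓; ∠RZN = 76.70° ✓; |ZN| = 23.50 ✓; ∠ZNL = 118.1° ✓; |NL| = 27.80 ✓; ∠(NL, LB) = 90.00° ✓; |LB| = 10.80 ✓; ∠LBQ = 129.1° ✓; |BQ| = 8.400 ✓; ∠BQD = 96.50° ✓; |QD| = 30.50 ✗.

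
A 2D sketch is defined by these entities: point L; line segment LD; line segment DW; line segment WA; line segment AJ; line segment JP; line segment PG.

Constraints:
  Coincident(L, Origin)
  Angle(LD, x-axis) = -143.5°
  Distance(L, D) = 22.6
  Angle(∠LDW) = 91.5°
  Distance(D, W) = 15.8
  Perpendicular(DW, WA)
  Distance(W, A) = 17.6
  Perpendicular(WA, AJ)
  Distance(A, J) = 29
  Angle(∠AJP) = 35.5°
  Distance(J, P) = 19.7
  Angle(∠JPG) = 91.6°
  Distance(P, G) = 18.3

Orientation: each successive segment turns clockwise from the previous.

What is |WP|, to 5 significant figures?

14.351

L is at the origin; LD runs at -143.5° with length 22.6, so D = (-18.167, -13.443). ∠LDW = 91.5° gives DW at 128.00° from the x-axis; with |DW| = 15.8, W = (-27.895, -0.99243). The perpendicularity gives WA at right angles to DW, so WA runs at 38.000°; with |WA| = 17.6, A = (-14.026, 9.8432). WA is perpendicular to AJ, so AJ runs at -52.000°; with |AJ| = 29.0, J = (3.8286, -13.009). ∠AJP = 35.5° gives JP at 163.50° from the x-axis; with |JP| = 19.7, P = (-15.060, -7.4140). Then |WP| = |P − W| = 14.351.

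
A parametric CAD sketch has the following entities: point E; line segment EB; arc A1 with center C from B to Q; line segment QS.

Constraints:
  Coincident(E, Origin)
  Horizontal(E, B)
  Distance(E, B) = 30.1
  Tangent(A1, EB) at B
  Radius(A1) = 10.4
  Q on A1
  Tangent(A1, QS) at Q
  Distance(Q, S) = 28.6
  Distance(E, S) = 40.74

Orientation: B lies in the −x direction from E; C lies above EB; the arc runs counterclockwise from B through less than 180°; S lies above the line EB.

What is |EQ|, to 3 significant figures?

21.8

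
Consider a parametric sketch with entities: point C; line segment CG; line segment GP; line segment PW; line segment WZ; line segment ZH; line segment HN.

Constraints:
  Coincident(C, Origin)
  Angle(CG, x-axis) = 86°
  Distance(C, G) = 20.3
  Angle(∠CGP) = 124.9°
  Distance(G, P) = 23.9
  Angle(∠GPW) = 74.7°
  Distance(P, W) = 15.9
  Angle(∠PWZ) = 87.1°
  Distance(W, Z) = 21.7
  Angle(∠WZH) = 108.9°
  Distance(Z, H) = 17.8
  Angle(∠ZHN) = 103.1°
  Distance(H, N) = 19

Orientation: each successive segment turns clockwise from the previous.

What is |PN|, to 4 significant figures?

15.26

C is at the origin; CG runs at 86.0° with length 20.3, so G = (1.416, 20.25). ∠CGP = 124.9° gives GP at 30.90° from the x-axis; with |GP| = 23.9, P = (21.92, 32.52). ∠GPW = 74.7° gives PW at -74.40° from the x-axis; with |PW| = 15.9, W = (26.20, 17.21). ∠PWZ = 87.1° gives WZ at -167.3° from the x-axis; with |WZ| = 21.7, Z = (5.031, 12.44). ∠WZH = 108.9° gives ZH at 121.6° from the x-axis; with |ZH| = 17.8, H = (-4.296, 27.60). ∠ZHN = 103.1° gives HN at 44.70° from the x-axis; with |HN| = 19.0, N = (9.209, 40.96). Then |PN| = |N − P| = 15.26.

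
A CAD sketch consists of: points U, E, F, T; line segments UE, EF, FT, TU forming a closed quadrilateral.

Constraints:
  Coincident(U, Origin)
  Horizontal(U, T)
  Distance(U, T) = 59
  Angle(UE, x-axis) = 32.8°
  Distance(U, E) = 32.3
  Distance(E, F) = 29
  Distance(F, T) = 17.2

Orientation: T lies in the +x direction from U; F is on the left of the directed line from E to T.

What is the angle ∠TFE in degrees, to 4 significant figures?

100.6°

U is at the origin; UT is horizontal with |UT| = 59.0 and T in +x, so T = (59.0, 0). UE runs at 32.8° with |UE| = 32.3, so E = (27.15, 17.50). F is determined by |EF| = 29.0 and |FT| = 17.2 together: it lies at the intersection of circle(E, 29.0) and circle(T, 17.2). With |ET| = 36.34, the foot of the radical line on ET is 25.67 from E and the perpendicular offset is √(29.0² − 25.67²) = 13.49. Taking the left-of-ET solution: F = (56.15, 16.96).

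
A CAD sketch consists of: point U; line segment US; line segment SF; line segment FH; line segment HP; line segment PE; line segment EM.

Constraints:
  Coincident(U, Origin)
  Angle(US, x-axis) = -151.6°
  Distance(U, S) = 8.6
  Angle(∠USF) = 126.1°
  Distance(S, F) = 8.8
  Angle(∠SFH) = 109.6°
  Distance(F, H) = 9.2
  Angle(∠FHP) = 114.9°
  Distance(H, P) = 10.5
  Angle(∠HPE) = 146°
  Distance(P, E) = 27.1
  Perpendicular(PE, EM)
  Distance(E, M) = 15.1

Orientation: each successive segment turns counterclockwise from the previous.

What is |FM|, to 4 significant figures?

34.35

∠HPE = 146.0° gives PE at 71.80° from the x-axis; with |PE| = 27.1, E = (16.19, 15.15). PE is perpendicular to EM, so EM runs at 161.8°; with |EM| = 15.1, M = (1.848, 19.87). Then |FM| = |M − F| = 34.35.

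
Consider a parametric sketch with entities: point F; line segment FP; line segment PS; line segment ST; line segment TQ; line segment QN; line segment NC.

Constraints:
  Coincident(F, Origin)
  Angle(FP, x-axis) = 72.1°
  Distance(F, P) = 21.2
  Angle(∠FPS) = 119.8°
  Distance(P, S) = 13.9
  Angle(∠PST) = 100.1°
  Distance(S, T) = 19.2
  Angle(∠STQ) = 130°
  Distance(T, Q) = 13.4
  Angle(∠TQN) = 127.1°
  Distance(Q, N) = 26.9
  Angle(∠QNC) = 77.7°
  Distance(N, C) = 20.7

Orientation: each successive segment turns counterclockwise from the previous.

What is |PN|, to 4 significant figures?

33.28

F is at the origin; FP runs at 72.1° with length 21.2, so P = (6.516, 20.17). ∠FPS = 119.8° gives PS at 132.3° from the x-axis; with |PS| = 13.9, S = (-2.839, 30.45). ∠PST = 100.1° gives ST at -147.8° from the x-axis; with |ST| = 19.2, T = (-19.09, 20.22). ∠STQ = 130.0° gives TQ at -97.80° from the x-axis; with |TQ| = 13.4, Q = (-20.90, 6.947). ∠TQN = 127.1° gives QN at -44.90° from the x-axis; with |QN| = 26.9, N = (-1.850, -12.04). Then |PN| = |N − P| = 33.28.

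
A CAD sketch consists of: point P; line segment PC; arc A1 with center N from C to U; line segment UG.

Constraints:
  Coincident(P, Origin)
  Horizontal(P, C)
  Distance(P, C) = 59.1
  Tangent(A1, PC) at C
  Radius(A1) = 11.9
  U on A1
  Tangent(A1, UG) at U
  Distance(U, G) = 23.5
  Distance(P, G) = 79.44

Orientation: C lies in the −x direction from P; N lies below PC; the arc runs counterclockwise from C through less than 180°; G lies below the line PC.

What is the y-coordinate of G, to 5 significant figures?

-35.320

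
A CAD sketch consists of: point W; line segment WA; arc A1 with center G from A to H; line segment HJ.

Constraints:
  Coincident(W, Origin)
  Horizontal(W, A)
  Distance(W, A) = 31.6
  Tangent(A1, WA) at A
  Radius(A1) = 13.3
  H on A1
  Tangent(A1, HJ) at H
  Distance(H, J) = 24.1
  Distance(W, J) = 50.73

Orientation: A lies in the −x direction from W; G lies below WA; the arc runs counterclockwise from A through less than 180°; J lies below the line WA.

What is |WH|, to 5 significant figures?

47.465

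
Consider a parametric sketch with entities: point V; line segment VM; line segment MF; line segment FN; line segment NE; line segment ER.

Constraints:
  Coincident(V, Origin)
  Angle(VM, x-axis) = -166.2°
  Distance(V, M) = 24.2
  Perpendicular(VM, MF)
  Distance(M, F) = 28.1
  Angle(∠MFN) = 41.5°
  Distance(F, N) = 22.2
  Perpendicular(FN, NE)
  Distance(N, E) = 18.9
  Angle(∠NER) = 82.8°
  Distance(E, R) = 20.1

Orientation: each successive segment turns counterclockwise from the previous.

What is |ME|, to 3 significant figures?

1.19

V is at the origin; VM runs at -166.2° with length 24.2, so M = (-23.5, -5.77). VM is perpendicular to MF, so MF runs at -76.2°; with |MF| = 28.1, F = (-16.8, -33.1). ∠MFN = 41.5° gives FN at 62.3° from the x-axis; with |FN| = 22.2, N = (-6.48, -13.4). FN is perpendicular to NE, so NE runs at 152°; with |NE| = 18.9, E = (-23.2, -4.62). Then |ME| = |E − M| = 1.19.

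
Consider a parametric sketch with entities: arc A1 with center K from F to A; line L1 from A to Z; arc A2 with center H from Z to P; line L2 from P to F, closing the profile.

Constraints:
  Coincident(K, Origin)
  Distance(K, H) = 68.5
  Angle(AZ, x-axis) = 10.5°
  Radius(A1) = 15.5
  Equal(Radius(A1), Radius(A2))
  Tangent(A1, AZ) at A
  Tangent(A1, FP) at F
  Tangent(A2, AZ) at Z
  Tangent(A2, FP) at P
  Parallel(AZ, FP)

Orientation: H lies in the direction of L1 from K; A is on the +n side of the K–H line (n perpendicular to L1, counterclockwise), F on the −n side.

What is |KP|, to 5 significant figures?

70.232

The slot axis is L1's direction at 10.5°, so u = (cos 10.5°, sin 10.5°) = (0.98325, 0.18224) and n = (−sin 10.5°, cos 10.5°) = (-0.18224, 0.98325). K is at the origin and H lies 68.5 along u from K, so H = 68.5·u = (67.353, 12.483). Tangency of A1 to both parallel lines with radius 15.5 puts A and F at K ± 15.5·n: A = (-2.8247, 15.240), F = (2.8247, -15.240). Equal radii place Z and P the same way about H: Z = H + 15.5·n = (64.528, 27.724), P = H − 15.5·n = (70.178, -2.7573). Then |KP| = |P − K| = 70.232.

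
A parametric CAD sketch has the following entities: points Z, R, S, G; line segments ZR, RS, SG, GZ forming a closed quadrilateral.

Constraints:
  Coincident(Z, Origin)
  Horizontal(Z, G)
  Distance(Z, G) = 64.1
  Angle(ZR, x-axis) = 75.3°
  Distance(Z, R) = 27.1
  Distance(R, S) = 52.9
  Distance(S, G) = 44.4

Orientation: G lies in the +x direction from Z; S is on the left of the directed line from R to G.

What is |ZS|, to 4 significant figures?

71.70

Checks: |RS| = 52.90 ✓; |SG| = 44.40 ✓.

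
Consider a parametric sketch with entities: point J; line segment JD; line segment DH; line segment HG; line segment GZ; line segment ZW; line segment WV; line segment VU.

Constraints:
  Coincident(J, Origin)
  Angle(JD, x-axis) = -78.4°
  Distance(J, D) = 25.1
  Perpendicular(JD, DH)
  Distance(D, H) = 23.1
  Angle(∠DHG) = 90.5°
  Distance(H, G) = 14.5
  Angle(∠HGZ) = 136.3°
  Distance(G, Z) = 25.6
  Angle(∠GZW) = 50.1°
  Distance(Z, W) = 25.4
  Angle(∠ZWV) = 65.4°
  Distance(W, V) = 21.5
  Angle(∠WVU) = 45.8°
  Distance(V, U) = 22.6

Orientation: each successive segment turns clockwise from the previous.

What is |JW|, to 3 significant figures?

17.4

J is at the origin; JD runs at -78.4° with length 25.1, so D = (5.05, -24.6). JD ⟂ DH, so DH runs at -168°; with |DH| = 23.1, H = (-17.6, -29.2). ∠DHG = 90.5° gives HG at 102° from the x-axis; with |HG| = 14.5, G = (-20.6, -15.1). ∠HGZ = 136.3° gives GZ at 58.4° from the x-axis; with |GZ| = 25.6, Z = (-7.21, 6.75). ∠GZW = 50.1° gives ZW at -71.5° from the x-axis; with |ZW| = 25.4, W = (0.853, -17.3). Then |JW| = |W − J| = 17.4.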